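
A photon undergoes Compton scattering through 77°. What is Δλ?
1.8805 pm

Using the Compton scattering formula:
Δλ = λ_C(1 - cos θ)

where λ_C = h/(m_e·c) ≈ 2.4263 pm is the Compton wavelength of an electron.

For θ = 77°:
cos(77°) = 0.2250
1 - cos(77°) = 0.7750

Δλ = 2.4263 × 0.7750
Δλ = 1.8805 pm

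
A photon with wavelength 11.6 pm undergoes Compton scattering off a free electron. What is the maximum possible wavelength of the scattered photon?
16.4526 pm (at θ = 180°)

The Compton shift is Δλ = λ_C(1 − cos θ).

Since cos θ ranges from −1 to 1, the factor (1 − cos θ) ranges from 0 to 2; the maximum shift occurs at θ = 180° (backscattering):
Δλ_max = 2λ_C = 2 × 2.4263 pm = 4.8526 pm

Maximum scattered wavelength:
λ'_max = λ₀ + Δλ_max = 11.6 + 4.8526 = 16.4526 pm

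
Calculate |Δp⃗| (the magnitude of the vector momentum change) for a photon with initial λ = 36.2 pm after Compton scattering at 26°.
8.2082e-24 kg·m/s

Photon momentum magnitude is p = h/λ.

Initial momentum:
p₀ = h/λ = 6.6261e-34/3.6200e-11 = 1.8304e-23 kg·m/s

After scattering:
λ' = λ + Δλ = 36.2 + 0.2456 = 36.4456 pm
p' = h/λ' = 6.6261e-34/3.6446e-11 = 1.8181e-23 kg·m/s

Momentum is a vector; the scattered photon's direction makes angle θ = 26° with the incident direction. The magnitude of the vector change Δp⃗ = p⃗₀ − p⃗' is found from the law of cosines:
|Δp⃗|² = p₀² + p'² − 2p₀p'cos θ
|Δp⃗|² = (1.8304e-23)² + (1.8181e-23)² − 2·1.8304e-23·1.8181e-23·cos(26°)
|Δp⃗| = 8.2082e-24 kg·m/s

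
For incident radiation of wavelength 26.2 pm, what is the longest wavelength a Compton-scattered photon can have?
31.0526 pm (at θ = 180°)

The Compton shift is Δλ = λ_C(1 − cos θ).

Since cos θ ranges from −1 to 1, the factor (1 − cos θ) ranges from 0 to 2; the maximum shift occurs at θ = 180° (backscattering):
Δλ_max = 2λ_C = 2 × 2.4263 pm = 4.8526 pm

Maximum scattered wavelength:
λ'_max = λ₀ + Δλ_max = 26.2 + 4.8526 = 31.0526 pm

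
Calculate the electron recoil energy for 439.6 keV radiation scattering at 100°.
220.8566 keV

By energy conservation: K_e = E_initial - E_final

First find the scattered photon energy:
Initial wavelength: λ = hc/E = 2.8204 pm
Compton shift: Δλ = λ_C(1 - cos(100°)) = 2.8476 pm
Final wavelength: λ' = 2.8204 + 2.8476 = 5.6680 pm
Final photon energy: E' = hc/λ' = 218.7434 keV

Electron kinetic energy:
K_e = E - E' = 439.6000 - 218.7434 = 220.8566 keV

(Intermediate values are shown rounded; full precision is carried through to the final answer.)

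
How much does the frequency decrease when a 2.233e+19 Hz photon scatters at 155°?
5.722e+18 Hz (decrease)

Convert frequency to wavelength (c = 299792458 m/s):
λ₀ = c/f₀ = 299792458/2.233e+19 = 1.3425547e-11 m = 13.4255 pm

Calculate Compton shift:
Δλ = λ_C(1 - cos(155°)) = 4.6253 pm

Final wavelength:
λ' = λ₀ + Δλ = 13.4255 + 4.6253 = 18.0508 pm

Final frequency:
f' = c/λ' = 299792458/1.8050841e-11 = 1.6608227e+19 Hz

Frequency shift (decrease):
Δf = f₀ - f' = 2.233e+19 - 1.6608227e+19 = 5.722e+18 Hz

(Intermediate values are shown rounded; full precision is carried through to the final answer.)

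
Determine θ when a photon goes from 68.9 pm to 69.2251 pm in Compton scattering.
30.00°

First find the wavelength shift:
Δλ = λ' - λ = 69.2251 - 68.9 = 0.3251 pm

Using Δλ = λ_C(1 - cos θ), with λ_C = h/(m_e·c) ≈ 2.42631024 pm:
cos θ = 1 - Δλ/λ_C
cos θ = 1 - 0.3251/2.42631024
cos θ = 0.866011

θ = arccos(0.866011)
θ = 30.00°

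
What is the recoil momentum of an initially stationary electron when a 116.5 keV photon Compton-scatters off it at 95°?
8.3111e-23 kg·m/s

The electron is initially at rest, so by conservation of momentum:
p⃗_e = p⃗₀ − p⃗'  (incident photon momentum minus scattered photon momentum)

Photon momentum magnitudes (p = h/λ = E/c):
λ₀ = hc/E₀ = 10.6424 pm → p₀ = h/λ₀ = 6.2261e-23 kg·m/s
Δλ = λ_C(1 − cos 95°) = 2.6378 pm
λ' = 13.2802 pm → p' = h/λ' = 4.9894e-23 kg·m/s

The scattered photon makes angle θ = 95° with the incident direction, so by the law of cosines:
|p⃗_e|² = p₀² + p'² − 2p₀p'cos θ
|p⃗_e|² = (6.2261e-23)² + (4.9894e-23)² − 2·6.2261e-23·4.9894e-23·cos(95°)
|p⃗_e| = 8.3111e-23 kg·m/s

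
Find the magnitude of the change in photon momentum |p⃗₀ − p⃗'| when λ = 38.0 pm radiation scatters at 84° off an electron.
2.2715e-23 kg·m/s

Photon momentum magnitude is p = h/λ.

Initial momentum:
p₀ = h/λ = 6.6261e-34/3.8000e-11 = 1.7437e-23 kg·m/s

After scattering:
λ' = λ + Δλ = 38.0 + 2.1727 = 40.1727 pm
p' = h/λ' = 6.6261e-34/4.0173e-11 = 1.6494e-23 kg·m/s

Momentum is a vector; the scattered photon's direction makes angle θ = 84° with the incident direction. The magnitude of the vector change Δp⃗ = p⃗₀ − p⃗' is found from the law of cosines:
|Δp⃗|² = p₀² + p'² − 2p₀p'cos θ
|Δp⃗|² = (1.7437e-23)² + (1.6494e-23)² − 2·1.7437e-23·1.6494e-23·cos(84°)
|Δp⃗| = 2.2715e-23 kg·m/s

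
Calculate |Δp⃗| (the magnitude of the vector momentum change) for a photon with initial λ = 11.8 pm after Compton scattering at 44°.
4.1021e-23 kg·m/s

Photon momentum magnitude is p = h/λ.

Initial momentum:
p₀ = h/λ = 6.6261e-34/1.1800e-11 = 5.6153e-23 kg·m/s

After scattering:
λ' = λ + Δλ = 11.8 + 0.6810 = 12.4810 pm
p' = h/λ' = 6.6261e-34/1.2481e-11 = 5.3089e-23 kg·m/s

Momentum is a vector; the scattered photon's direction makes angle θ = 44° with the incident direction. The magnitude of the vector change Δp⃗ = p⃗₀ − p⃗' is found from the law of cosines:
|Δp⃗|² = p₀² + p'² − 2p₀p'cos θ
|Δp⃗|² = (5.6153e-23)² + (5.3089e-23)² − 2·5.6153e-23·5.3089e-23·cos(44°)
|Δp⃗| = 4.1021e-23 kg·m/s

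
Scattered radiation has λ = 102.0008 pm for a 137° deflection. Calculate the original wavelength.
97.8000 pm

From λ' = λ + Δλ, we have λ = λ' - Δλ

First calculate the Compton shift:
Δλ = λ_C(1 - cos θ)
Δλ = 2.4263 × (1 - cos(137°))
Δλ = 2.4263 × 1.7314
Δλ = 4.2008 pm

Initial wavelength:
λ = λ' - Δλ
λ = 102.0008 - 4.2008
λ = 97.8000 pm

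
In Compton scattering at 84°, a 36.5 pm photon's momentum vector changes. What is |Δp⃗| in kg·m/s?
2.3624e-23 kg·m/s

Photon momentum magnitude is p = h/λ.

Initial momentum:
p₀ = h/λ = 6.6261e-34/3.6500e-11 = 1.8154e-23 kg·m/s

After scattering:
λ' = λ + Δλ = 36.5 + 2.1727 = 38.6727 pm
p' = h/λ' = 6.6261e-34/3.8673e-11 = 1.7134e-23 kg·m/s

Momentum is a vector; the scattered photon's direction makes angle θ = 84° with the incident direction. The magnitude of the vector change Δp⃗ = p⃗₀ − p⃗' is found from the law of cosines:
|Δp⃗|² = p₀² + p'² − 2p₀p'cos θ
|Δp⃗|² = (1.8154e-23)² + (1.7134e-23)² − 2·1.8154e-23·1.7134e-23·cos(84°)
|Δp⃗| = 2.3624e-23 kg·m/s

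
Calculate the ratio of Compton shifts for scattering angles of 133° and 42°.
133° produces the larger shift by a factor of 6.548

Calculate both shifts using Δλ = λ_C(1 - cos θ):

For θ₁ = 42°:
Δλ₁ = 2.4263 × (1 - cos(42°))
Δλ₁ = 2.4263 × 0.2569
Δλ₁ = 0.6232 pm

For θ₂ = 133°:
Δλ₂ = 2.4263 × (1 - cos(133°))
Δλ₂ = 2.4263 × 1.6820
Δλ₂ = 4.0810 pm

The 133° angle produces the larger shift.
Ratio: 4.0810/0.6232 = 6.548

(Intermediate values are shown rounded; full precision is carried through to the final answer.)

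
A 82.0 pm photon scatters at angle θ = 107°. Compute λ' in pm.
85.1357 pm

Using the Compton scattering formula:
λ' = λ + Δλ = λ + λ_C(1 - cos θ)

Given:
- Initial wavelength λ = 82.0 pm
- Scattering angle θ = 107°
- Compton wavelength λ_C ≈ 2.4263 pm

Calculate the shift:
Δλ = 2.4263 × (1 - cos(107°))
Δλ = 2.4263 × 1.2924
Δλ = 3.1357 pm

Final wavelength:
λ' = 82.0 + 3.1357 = 85.1357 pm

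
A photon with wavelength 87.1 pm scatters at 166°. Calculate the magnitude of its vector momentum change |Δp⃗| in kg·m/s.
1.4709e-23 kg·m/s

Photon momentum magnitude is p = h/λ.

Initial momentum:
p₀ = h/λ = 6.6261e-34/8.7100e-11 = 7.6074e-24 kg·m/s

After scattering:
λ' = λ + Δλ = 87.1 + 4.7805 = 91.8805 pm
p' = h/λ' = 6.6261e-34/9.1881e-11 = 7.2116e-24 kg·m/s

Momentum is a vector; the scattered photon's direction makes angle θ = 166° with the incident direction. The magnitude of the vector change Δp⃗ = p⃗₀ − p⃗' is found from the law of cosines:
|Δp⃗|² = p₀² + p'² − 2p₀p'cos θ
|Δp⃗|² = (7.6074e-24)² + (7.2116e-24)² − 2·7.6074e-24·7.2116e-24·cos(166°)
|Δp⃗| = 1.4709e-23 kg·m/s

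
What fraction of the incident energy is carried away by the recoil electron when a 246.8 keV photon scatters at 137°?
0.4554 (or 45.54%)

Calculate initial and final photon energies:

Initial: E₀ = 246.8 keV → λ₀ = 5.0237 pm
Compton shift: Δλ = 4.2008 pm
Final wavelength: λ' = 9.2245 pm
Final energy: E' = 134.4079 keV

Fractional energy loss:
(E₀ - E')/E₀ = (246.8000 - 134.4079)/246.8000
= 112.3921/246.8000
= 0.4554
= 45.54%

(Intermediate values are shown rounded; full precision is carried through to the final answer.)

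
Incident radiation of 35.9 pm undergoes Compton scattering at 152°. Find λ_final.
40.4686 pm

Using the Compton scattering formula:
λ' = λ + Δλ = λ + λ_C(1 - cos θ)

Given:
- Initial wavelength λ = 35.9 pm
- Scattering angle θ = 152°
- Compton wavelength λ_C ≈ 2.4263 pm

Calculate the shift:
Δλ = 2.4263 × (1 - cos(152°))
Δλ = 2.4263 × 1.8829
Δλ = 4.5686 pm

Final wavelength:
λ' = 35.9 + 4.5686 = 40.4686 pm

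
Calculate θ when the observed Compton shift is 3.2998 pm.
111.10°

From the Compton formula Δλ = λ_C(1 - cos θ), we can solve for θ:

cos θ = 1 - Δλ/λ_C

Given:
- Δλ = 3.2998 pm
- λ_C = h/(m_e·c) ≈ 2.42631024 pm

cos θ = 1 - 3.2998/2.42631024
cos θ = 1 - 1.360007
cos θ = -0.360007

θ = arccos(-0.360007)
θ = 111.10°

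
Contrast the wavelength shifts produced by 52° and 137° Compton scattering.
137° produces the larger shift by a factor of 4.505

Calculate both shifts using Δλ = λ_C(1 - cos θ):

For θ₁ = 52°:
Δλ₁ = 2.4263 × (1 - cos(52°))
Δλ₁ = 2.4263 × 0.3843
Δλ₁ = 0.9325 pm

For θ₂ = 137°:
Δλ₂ = 2.4263 × (1 - cos(137°))
Δλ₂ = 2.4263 × 1.7314
Δλ₂ = 4.2008 pm

The 137° angle produces the larger shift.
Ratio: 4.2008/0.9325 = 4.505

(Intermediate values are shown rounded; full precision is carried through to the final answer.)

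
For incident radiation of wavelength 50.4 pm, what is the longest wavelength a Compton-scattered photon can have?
55.2526 pm (at θ = 180°)

The Compton shift is Δλ = λ_C(1 − cos θ).

Since cos θ ranges from −1 to 1, the factor (1 − cos θ) ranges from 0 to 2; the maximum shift occurs at θ = 180° (backscattering):
Δλ_max = 2λ_C = 2 × 2.4263 pm = 4.8526 pm

Maximum scattered wavelength:
λ'_max = λ₀ + Δλ_max = 50.4 + 4.8526 = 55.2526 pm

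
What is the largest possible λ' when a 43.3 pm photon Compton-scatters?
48.1526 pm (at θ = 180°)

The Compton shift is Δλ = λ_C(1 − cos θ).

Since cos θ ranges from −1 to 1, the factor (1 − cos θ) ranges from 0 to 2; the maximum shift occurs at θ = 180° (backscattering):
Δλ_max = 2λ_C = 2 × 2.4263 pm = 4.8526 pm

Maximum scattered wavelength:
λ'_max = λ₀ + Δλ_max = 43.3 + 4.8526 = 48.1526 pm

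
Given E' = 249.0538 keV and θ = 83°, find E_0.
435.4001 keV

Convert final energy to wavelength (hc ≈ 1239.842 keV·pm):
λ' = hc/E' = 1239.842 / 249.0538 = 4.9782 pm

Calculate the Compton shift:
Δλ = λ_C(1 - cos(83°))
Δλ = 2.4263 × (1 - cos(83°))
Δλ = 2.1306 pm

Initial wavelength:
λ = λ' - Δλ = 4.9782 - 2.1306 = 2.8476 pm

Initial energy:
E = hc/λ = 1239.842 / 2.8476 = 435.4001 keV

(Intermediate values are shown rounded; full precision is carried through to the final answer.)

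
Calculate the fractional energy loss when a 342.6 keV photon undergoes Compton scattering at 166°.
0.5691 (or 56.91%)

Calculate initial and final photon energies:

Initial: E₀ = 342.6 keV → λ₀ = 3.6189 pm
Compton shift: Δλ = 4.7805 pm
Final wavelength: λ' = 8.3995 pm
Final energy: E' = 147.6096 keV

Fractional energy loss:
(E₀ - E')/E₀ = (342.6000 - 147.6096)/342.6000
= 194.9904/342.6000
= 0.5691
= 56.91%

(Intermediate values are shown rounded; full precision is carried through to the final answer.)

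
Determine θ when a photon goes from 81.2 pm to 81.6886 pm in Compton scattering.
37.00°

First find the wavelength shift:
Δλ = λ' - λ = 81.6886 - 81.2 = 0.4886 pm

Using Δλ = λ_C(1 - cos θ), with λ_C = h/(m_e·c) ≈ 2.42631024 pm:
cos θ = 1 - Δλ/λ_C
cos θ = 1 - 0.4886/2.42631024
cos θ = 0.798624

θ = arccos(0.798624)
θ = 37.00°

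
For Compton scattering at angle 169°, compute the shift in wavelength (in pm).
4.8080 pm

Using the Compton scattering formula:
Δλ = λ_C(1 - cos θ)

where λ_C = h/(m_e·c) ≈ 2.4263 pm is the Compton wavelength of an electron.

For θ = 169°:
cos(169°) = -0.9816
1 - cos(169°) = 1.9816

Δλ = 2.4263 × 1.9816
Δλ = 4.8080 pm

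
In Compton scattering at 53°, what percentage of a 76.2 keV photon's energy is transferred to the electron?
0.0560 (or 5.60%)

Calculate initial and final photon energies:

Initial: E₀ = 76.2 keV → λ₀ = 16.2709 pm
Compton shift: Δλ = 0.9661 pm
Final wavelength: λ' = 17.2370 pm
Final energy: E' = 71.9291 keV

Fractional energy loss:
(E₀ - E')/E₀ = (76.2000 - 71.9291)/76.2000
= 4.2709/76.2000
= 0.0560
= 5.60%

(Intermediate values are shown rounded; full precision is carried through to the final answer.)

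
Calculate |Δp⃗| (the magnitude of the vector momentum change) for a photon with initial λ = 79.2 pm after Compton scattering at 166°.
1.6135e-23 kg·m/s

Photon momentum magnitude is p = h/λ.

Initial momentum:
p₀ = h/λ = 6.6261e-34/7.9200e-11 = 8.3663e-24 kg·m/s

After scattering:
λ' = λ + Δλ = 79.2 + 4.7805 = 83.9805 pm
p' = h/λ' = 6.6261e-34/8.3981e-11 = 7.8900e-24 kg·m/s

Momentum is a vector; the scattered photon's direction makes angle θ = 166° with the incident direction. The magnitude of the vector change Δp⃗ = p⃗₀ − p⃗' is found from the law of cosines:
|Δp⃗|² = p₀² + p'² − 2p₀p'cos θ
|Δp⃗|² = (8.3663e-24)² + (7.8900e-24)² − 2·8.3663e-24·7.8900e-24·cos(166°)
|Δp⃗| = 1.6135e-23 kg·m/s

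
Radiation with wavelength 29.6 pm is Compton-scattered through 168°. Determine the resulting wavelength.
34.3996 pm

Using the Compton scattering formula:
λ' = λ + Δλ = λ + λ_C(1 - cos θ)

Given:
- Initial wavelength λ = 29.6 pm
- Scattering angle θ = 168°
- Compton wavelength λ_C ≈ 2.4263 pm

Calculate the shift:
Δλ = 2.4263 × (1 - cos(168°))
Δλ = 2.4263 × 1.9781
Δλ = 4.7996 pm

Final wavelength:
λ' = 29.6 + 4.7996 = 34.3996 pm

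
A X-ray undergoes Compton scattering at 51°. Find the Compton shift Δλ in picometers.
0.8994 pm

Using the Compton scattering formula:
Δλ = λ_C(1 - cos θ)

where λ_C = h/(m_e·c) ≈ 2.4263 pm is the Compton wavelength of an electron.

For θ = 51°:
cos(51°) = 0.6293
1 - cos(51°) = 0.3707

Δλ = 2.4263 × 0.3707
Δλ = 0.8994 pm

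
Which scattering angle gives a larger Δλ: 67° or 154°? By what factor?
154° produces the larger shift by a factor of 3.117

Calculate both shifts using Δλ = λ_C(1 - cos θ):

For θ₁ = 67°:
Δλ₁ = 2.4263 × (1 - cos(67°))
Δλ₁ = 2.4263 × 0.6093
Δλ₁ = 1.4783 pm

For θ₂ = 154°:
Δλ₂ = 2.4263 × (1 - cos(154°))
Δλ₂ = 2.4263 × 1.8988
Δλ₂ = 4.6071 pm

The 154° angle produces the larger shift.
Ratio: 4.6071/1.4783 = 3.117

(Intermediate values are shown rounded; full precision is carried through to the final answer.)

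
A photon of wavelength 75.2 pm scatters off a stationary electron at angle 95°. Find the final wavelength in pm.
77.8378 pm

Using the Compton scattering formula:
λ' = λ + Δλ = λ + λ_C(1 - cos θ)

Given:
- Initial wavelength λ = 75.2 pm
- Scattering angle θ = 95°
- Compton wavelength λ_C ≈ 2.4263 pm

Calculate the shift:
Δλ = 2.4263 × (1 - cos(95°))
Δλ = 2.4263 × 1.0872
Δλ = 2.6378 pm

Final wavelength:
λ' = 75.2 + 2.6378 = 77.8378 pm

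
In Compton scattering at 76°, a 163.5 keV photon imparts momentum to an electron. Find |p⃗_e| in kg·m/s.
9.8016e-23 kg·m/s

The electron is initially at rest, so by conservation of momentum:
p⃗_e = p⃗₀ − p⃗'  (incident photon momentum minus scattered photon momentum)

Photon momentum magnitudes (p = h/λ = E/c):
λ₀ = hc/E₀ = 7.5831 pm → p₀ = h/λ₀ = 8.7379e-23 kg·m/s
Δλ = λ_C(1 − cos 76°) = 1.8393 pm
λ' = 9.4225 pm → p' = h/λ' = 7.0322e-23 kg·m/s

The scattered photon makes angle θ = 76° with the incident direction, so by the law of cosines:
|p⃗_e|² = p₀² + p'² − 2p₀p'cos θ
|p⃗_e|² = (8.7379e-23)² + (7.0322e-23)² − 2·8.7379e-23·7.0322e-23·cos(76°)
|p⃗_e| = 9.8016e-23 kg·m/s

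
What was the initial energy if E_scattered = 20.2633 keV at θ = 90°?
21.1000 keV

Convert final energy to wavelength (hc ≈ 1239.842 keV·pm):
λ' = hc/E' = 1239.842 / 20.2633 = 61.1866 pm

Calculate the Compton shift:
Δλ = λ_C(1 - cos(90°))
Δλ = 2.4263 × (1 - cos(90°))
Δλ = 2.4263 pm

Initial wavelength:
λ = λ' - Δλ = 61.1866 - 2.4263 = 58.7603 pm

Initial energy:
E = hc/λ = 1239.842 / 58.7603 = 21.1000 keV

(Intermediate values are shown rounded; full precision is carried through to the final answer.)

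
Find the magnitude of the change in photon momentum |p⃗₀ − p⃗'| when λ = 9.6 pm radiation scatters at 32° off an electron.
3.7427e-23 kg·m/s

Photon momentum magnitude is p = h/λ.

Initial momentum:
p₀ = h/λ = 6.6261e-34/9.6000e-12 = 6.9022e-23 kg·m/s

After scattering:
λ' = λ + Δλ = 9.6 + 0.3687 = 9.9687 pm
p' = h/λ' = 6.6261e-34/9.9687e-12 = 6.6469e-23 kg·m/s

Momentum is a vector; the scattered photon's direction makes angle θ = 32° with the incident direction. The magnitude of the vector change Δp⃗ = p⃗₀ − p⃗' is found from the law of cosines:
|Δp⃗|² = p₀² + p'² − 2p₀p'cos θ
|Δp⃗|² = (6.9022e-23)² + (6.6469e-23)² − 2·6.9022e-23·6.6469e-23·cos(32°)
|Δp⃗| = 3.7427e-23 kg·m/s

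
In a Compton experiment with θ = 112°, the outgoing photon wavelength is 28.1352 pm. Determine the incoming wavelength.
24.8000 pm

From λ' = λ + Δλ, we have λ = λ' - Δλ

First calculate the Compton shift:
Δλ = λ_C(1 - cos θ)
Δλ = 2.4263 × (1 - cos(112°))
Δλ = 2.4263 × 1.3746
Δλ = 3.3352 pm

Initial wavelength:
λ = λ' - Δλ
λ = 28.1352 - 3.3352
λ = 24.8000 pm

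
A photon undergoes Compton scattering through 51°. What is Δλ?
0.8994 pm

Using the Compton scattering formula:
Δλ = λ_C(1 - cos θ)

where λ_C = h/(m_e·c) ≈ 2.4263 pm is the Compton wavelength of an electron.

For θ = 51°:
cos(51°) = 0.6293
1 - cos(51°) = 0.3707

Δλ = 2.4263 × 0.3707
Δλ = 0.8994 pm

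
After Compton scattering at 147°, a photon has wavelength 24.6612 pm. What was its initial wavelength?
20.2000 pm

From λ' = λ + Δλ, we have λ = λ' - Δλ

First calculate the Compton shift:
Δλ = λ_C(1 - cos θ)
Δλ = 2.4263 × (1 - cos(147°))
Δλ = 2.4263 × 1.8387
Δλ = 4.4612 pm

Initial wavelength:
λ = λ' - Δλ
λ = 24.6612 - 4.4612
λ = 20.2000 pm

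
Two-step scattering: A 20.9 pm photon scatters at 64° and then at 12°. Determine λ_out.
22.3157 pm

Apply Compton shift twice:

First scattering at θ₁ = 64°:
Δλ₁ = λ_C(1 - cos(64°))
Δλ₁ = 2.4263 × 0.5616
Δλ₁ = 1.3627 pm

After first scattering:
λ₁ = 20.9 + 1.3627 = 22.2627 pm

Second scattering at θ₂ = 12°:
Δλ₂ = λ_C(1 - cos(12°))
Δλ₂ = 2.4263 × 0.0219
Δλ₂ = 0.0530 pm

Final wavelength:
λ₂ = 22.2627 + 0.0530 = 22.3157 pm

Total shift: Δλ_total = 1.3627 + 0.0530 = 1.4157 pm

(Intermediate values are shown rounded; full precision is carried through to the final answer.)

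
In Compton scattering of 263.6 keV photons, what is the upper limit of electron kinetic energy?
133.8567 keV

Maximum energy transfer occurs at θ = 180° (backscattering).

Initial photon: E₀ = 263.6 keV → λ₀ = 4.7035 pm

Maximum Compton shift (at 180°):
Δλ_max = 2λ_C = 2 × 2.4263 = 4.8526 pm

Final wavelength:
λ' = 4.7035 + 4.8526 = 9.5561 pm

Minimum photon energy (maximum energy to electron):
E'_min = hc/λ' = 129.7433 keV

Maximum electron kinetic energy:
K_max = E₀ - E'_min = 263.6000 - 129.7433 = 133.8567 keV

(Intermediate values are shown rounded; full precision is carried through to the final answer.)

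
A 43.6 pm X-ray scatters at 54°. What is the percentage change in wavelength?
2.2939%

Calculate the Compton shift:
Δλ = λ_C(1 - cos(54°))
Δλ = 2.4263 × (1 - cos(54°))
Δλ = 2.4263 × 0.4122
Δλ = 1.0002 pm

Percentage change:
(Δλ/λ₀) × 100 = (1.0002/43.6) × 100
= 2.2939%

(Intermediate values are shown rounded; full precision is carried through to the final answer.)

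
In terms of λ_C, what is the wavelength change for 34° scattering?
0.1710 λ_C

The Compton shift formula is:
Δλ = λ_C(1 - cos θ)

Dividing both sides by λ_C:
Δλ/λ_C = 1 - cos θ

For θ = 34°:
Δλ/λ_C = 1 - cos(34°)
Δλ/λ_C = 1 - 0.8290
Δλ/λ_C = 0.1710

This means the shift is 0.1710 × λ_C = 0.4148 pm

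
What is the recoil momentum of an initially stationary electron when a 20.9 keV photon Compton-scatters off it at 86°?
1.4959e-23 kg·m/s

The electron is initially at rest, so by conservation of momentum:
p⃗_e = p⃗₀ − p⃗'  (incident photon momentum minus scattered photon momentum)

Photon momentum magnitudes (p = h/λ = E/c):
λ₀ = hc/E₀ = 59.3226 pm → p₀ = h/λ₀ = 1.1170e-23 kg·m/s
Δλ = λ_C(1 − cos 86°) = 2.2571 pm
λ' = 61.5796 pm → p' = h/λ' = 1.0760e-23 kg·m/s

The scattered photon makes angle θ = 86° with the incident direction, so by the law of cosines:
|p⃗_e|² = p₀² + p'² − 2p₀p'cos θ
|p⃗_e|² = (1.1170e-23)² + (1.0760e-23)² − 2·1.1170e-23·1.0760e-23·cos(86°)
|p⃗_e| = 1.4959e-23 kg·m/s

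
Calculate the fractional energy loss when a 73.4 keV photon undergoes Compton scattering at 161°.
0.2184 (or 21.84%)

Calculate initial and final photon energies:

Initial: E₀ = 73.4 keV → λ₀ = 16.8916 pm
Compton shift: Δλ = 4.7204 pm
Final wavelength: λ' = 21.6120 pm
Final energy: E' = 57.3682 keV

Fractional energy loss:
(E₀ - E')/E₀ = (73.4000 - 57.3682)/73.4000
= 16.0318/73.4000
= 0.2184
= 21.84%

(Intermediate values are shown rounded; full precision is carried through to the final answer.)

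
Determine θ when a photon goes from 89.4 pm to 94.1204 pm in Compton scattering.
161.00°

First find the wavelength shift:
Δλ = λ' - λ = 94.1204 - 89.4 = 4.7204 pm

Using Δλ = λ_C(1 - cos θ), with λ_C = h/(m_e·c) ≈ 2.42631024 pm:
cos θ = 1 - Δλ/λ_C
cos θ = 1 - 4.7204/2.42631024
cos θ = -0.945506

θ = arccos(-0.945506)
θ = 161.00°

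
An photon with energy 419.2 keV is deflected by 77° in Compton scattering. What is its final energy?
256.2638 keV

First convert energy to wavelength:
λ = hc/E, with hc ≈ 1239.842 keV·pm (i.e. 1239.842 eV·nm)

For E = 419.2 keV = 419200 eV:
λ = 1239.842 keV·pm / 419.2 keV
λ = 2.9576 pm

Calculate the Compton shift:
Δλ = λ_C(1 - cos(77°)) = 2.4263 × 0.7750
Δλ = 1.8805 pm

Final wavelength:
λ' = 2.9576 + 1.8805 = 4.8381 pm

Final energy:
E' = hc/λ' = 1239.842 / 4.8381 = 256.2638 keV

(Intermediate values are shown rounded; full precision is carried through to the final answer.)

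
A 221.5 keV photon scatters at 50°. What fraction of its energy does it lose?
0.1341 (or 13.41%)

Calculate initial and final photon energies:

Initial: E₀ = 221.5 keV → λ₀ = 5.5975 pm
Compton shift: Δλ = 0.8667 pm
Final wavelength: λ' = 6.4642 pm
Final energy: E' = 191.8016 keV

Fractional energy loss:
(E₀ - E')/E₀ = (221.5000 - 191.8016)/221.5000
= 29.6984/221.5000
= 0.1341
= 13.41%

(Intermediate values are shown rounded; full precision is carried through to the final answer.)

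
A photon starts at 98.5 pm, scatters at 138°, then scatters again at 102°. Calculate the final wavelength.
105.6602 pm

Apply Compton shift twice:

First scattering at θ₁ = 138°:
Δλ₁ = λ_C(1 - cos(138°))
Δλ₁ = 2.4263 × 1.7431
Δλ₁ = 4.2294 pm

After first scattering:
λ₁ = 98.5 + 4.2294 = 102.7294 pm

Second scattering at θ₂ = 102°:
Δλ₂ = λ_C(1 - cos(102°))
Δλ₂ = 2.4263 × 1.2079
Δλ₂ = 2.9308 pm

Final wavelength:
λ₂ = 102.7294 + 2.9308 = 105.6602 pm

Total shift: Δλ_total = 4.2294 + 2.9308 = 7.1602 pm

(Intermediate values are shown rounded; full precision is carried through to the final answer.)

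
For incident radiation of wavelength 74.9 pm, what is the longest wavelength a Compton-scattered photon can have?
79.7526 pm (at θ = 180°)

The Compton shift is Δλ = λ_C(1 − cos θ).

Since cos θ ranges from −1 to 1, the factor (1 − cos θ) ranges from 0 to 2; the maximum shift occurs at θ = 180° (backscattering):
Δλ_max = 2λ_C = 2 × 2.4263 pm = 4.8526 pm

Maximum scattered wavelength:
λ'_max = λ₀ + Δλ_max = 74.9 + 4.8526 = 79.7526 pm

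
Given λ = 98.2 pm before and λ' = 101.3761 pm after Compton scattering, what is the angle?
108.00°

First find the wavelength shift:
Δλ = λ' - λ = 101.3761 - 98.2 = 3.1761 pm

Using Δλ = λ_C(1 - cos θ), with λ_C = h/(m_e·c) ≈ 2.42631024 pm:
cos θ = 1 - Δλ/λ_C
cos θ = 1 - 3.1761/2.42631024
cos θ = -0.309025

θ = arccos(-0.309025)
θ = 108.00°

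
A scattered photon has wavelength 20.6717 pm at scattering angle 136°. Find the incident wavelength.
16.5000 pm

From λ' = λ + Δλ, we have λ = λ' - Δλ

First calculate the Compton shift:
Δλ = λ_C(1 - cos θ)
Δλ = 2.4263 × (1 - cos(136°))
Δλ = 2.4263 × 1.7193
Δλ = 4.1717 pm

Initial wavelength:
λ = λ' - Δλ
λ = 20.6717 - 4.1717
λ = 16.5000 pm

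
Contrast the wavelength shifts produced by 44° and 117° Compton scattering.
117° produces the larger shift by a factor of 5.181

Calculate both shifts using Δλ = λ_C(1 - cos θ):

For θ₁ = 44°:
Δλ₁ = 2.4263 × (1 - cos(44°))
Δλ₁ = 2.4263 × 0.2807
Δλ₁ = 0.6810 pm

For θ₂ = 117°:
Δλ₂ = 2.4263 × (1 - cos(117°))
Δλ₂ = 2.4263 × 1.4540
Δλ₂ = 3.5278 pm

The 117° angle produces the larger shift.
Ratio: 3.5278/0.6810 = 5.181

(Intermediate values are shown rounded; full precision is carried through to the final answer.)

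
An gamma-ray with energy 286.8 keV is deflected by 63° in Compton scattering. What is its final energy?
219.5262 keV

First convert energy to wavelength:
λ = hc/E, with hc ≈ 1239.842 keV·pm (i.e. 1239.842 eV·nm)

For E = 286.8 keV = 286800 eV:
λ = 1239.842 keV·pm / 286.8 keV
λ = 4.3230 pm

Calculate the Compton shift:
Δλ = λ_C(1 - cos(63°)) = 2.4263 × 0.5460
Δλ = 1.3248 pm

Final wavelength:
λ' = 4.3230 + 1.3248 = 5.6478 pm

Final energy:
E' = hc/λ' = 1239.842 / 5.6478 = 219.5262 keV

(Intermediate values are shown rounded; full precision is carried through to the final answer.)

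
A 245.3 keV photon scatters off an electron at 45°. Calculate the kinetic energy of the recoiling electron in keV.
30.2378 keV

By energy conservation: K_e = E_initial - E_final

First find the scattered photon energy:
Initial wavelength: λ = hc/E = 5.0544 pm
Compton shift: Δλ = λ_C(1 - cos(45°)) = 0.7106 pm
Final wavelength: λ' = 5.0544 + 0.7106 = 5.7650 pm
Final photon energy: E' = hc/λ' = 215.0622 keV

Electron kinetic energy:
K_e = E - E' = 245.3000 - 215.0622 = 30.2378 keV

(Intermediate values are shown rounded; full precision is carried through to the final answer.)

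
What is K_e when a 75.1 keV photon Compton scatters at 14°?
0.3264 keV

By energy conservation: K_e = E_initial - E_final

First find the scattered photon energy:
Initial wavelength: λ = hc/E = 16.5092 pm
Compton shift: Δλ = λ_C(1 - cos(14°)) = 0.0721 pm
Final wavelength: λ' = 16.5092 + 0.0721 = 16.5813 pm
Final photon energy: E' = hc/λ' = 74.7736 keV

Electron kinetic energy:
K_e = E - E' = 75.1000 - 74.7736 = 0.3264 keV

(Intermediate values are shown rounded; full precision is carried through to the final answer.)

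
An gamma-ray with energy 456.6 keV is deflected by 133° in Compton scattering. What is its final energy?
182.4255 keV

First convert energy to wavelength:
λ = hc/E, with hc ≈ 1239.842 keV·pm (i.e. 1239.842 eV·nm)

For E = 456.6 keV = 456600 eV:
λ = 1239.842 keV·pm / 456.6 keV
λ = 2.7154 pm

Calculate the Compton shift:
Δλ = λ_C(1 - cos(133°)) = 2.4263 × 1.6820
Δλ = 4.0810 pm

Final wavelength:
λ' = 2.7154 + 4.0810 = 6.7964 pm

Final energy:
E' = hc/λ' = 1239.842 / 6.7964 = 182.4255 keV

(Intermediate values are shown rounded; full precision is carried through to the final answer.)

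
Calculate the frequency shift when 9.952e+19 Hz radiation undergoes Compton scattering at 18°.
3.774e+18 Hz (decrease)

Convert frequency to wavelength (c = 299792458 m/s):
λ₀ = c/f₀ = 299792458/9.952e+19 = 3.0123840e-12 m = 3.0124 pm

Calculate Compton shift:
Δλ = λ_C(1 - cos(18°)) = 0.1188 pm

Final wavelength:
λ' = λ₀ + Δλ = 3.0124 + 0.1188 = 3.1311 pm

Final frequency:
f' = c/λ' = 299792458/3.1311361e-12 = 9.5745585e+19 Hz

Frequency shift (decrease):
Δf = f₀ - f' = 9.952e+19 - 9.5745585e+19 = 3.774e+18 Hz

(Intermediate values are shown rounded; full precision is carried through to the final answer.)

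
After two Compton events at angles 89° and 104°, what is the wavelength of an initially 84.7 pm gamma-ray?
90.0973 pm

Apply Compton shift twice:

First scattering at θ₁ = 89°:
Δλ₁ = λ_C(1 - cos(89°))
Δλ₁ = 2.4263 × 0.9825
Δλ₁ = 2.3840 pm

After first scattering:
λ₁ = 84.7 + 2.3840 = 87.0840 pm

Second scattering at θ₂ = 104°:
Δλ₂ = λ_C(1 - cos(104°))
Δλ₂ = 2.4263 × 1.2419
Δλ₂ = 3.0133 pm

Final wavelength:
λ₂ = 87.0840 + 3.0133 = 90.0973 pm

Total shift: Δλ_total = 2.3840 + 3.0133 = 5.3973 pm

(Intermediate values are shown rounded; full precision is carried through to the final answer.)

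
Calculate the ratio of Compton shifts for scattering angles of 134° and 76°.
134° produces the larger shift by a factor of 2.235

Calculate both shifts using Δλ = λ_C(1 - cos θ):

For θ₁ = 76°:
Δλ₁ = 2.4263 × (1 - cos(76°))
Δλ₁ = 2.4263 × 0.7581
Δλ₁ = 1.8393 pm

For θ₂ = 134°:
Δλ₂ = 2.4263 × (1 - cos(134°))
Δλ₂ = 2.4263 × 1.6947
Δλ₂ = 4.1118 pm

The 134° angle produces the larger shift.
Ratio: 4.1118/1.8393 = 2.235

(Intermediate values are shown rounded; full precision is carried through to the final answer.)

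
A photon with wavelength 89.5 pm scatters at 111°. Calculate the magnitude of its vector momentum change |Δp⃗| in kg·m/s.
1.1987e-23 kg·m/s

Photon momentum magnitude is p = h/λ.

Initial momentum:
p₀ = h/λ = 6.6261e-34/8.9500e-11 = 7.4034e-24 kg·m/s

After scattering:
λ' = λ + Δλ = 89.5 + 3.2958 = 92.7958 pm
p' = h/λ' = 6.6261e-34/9.2796e-11 = 7.1405e-24 kg·m/s

Momentum is a vector; the scattered photon's direction makes angle θ = 111° with the incident direction. The magnitude of the vector change Δp⃗ = p⃗₀ − p⃗' is found from the law of cosines:
|Δp⃗|² = p₀² + p'² − 2p₀p'cos θ
|Δp⃗|² = (7.4034e-24)² + (7.1405e-24)² − 2·7.4034e-24·7.1405e-24·cos(111°)
|Δp⃗| = 1.1987e-23 kg·m/s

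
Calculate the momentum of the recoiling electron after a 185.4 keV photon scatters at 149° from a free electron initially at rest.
1.5289e-22 kg·m/s

The electron is initially at rest, so by conservation of momentum:
p⃗_e = p⃗₀ − p⃗'  (incident photon momentum minus scattered photon momentum)

Photon momentum magnitudes (p = h/λ = E/c):
λ₀ = hc/E₀ = 6.6874 pm → p₀ = h/λ₀ = 9.9083e-23 kg·m/s
Δλ = λ_C(1 − cos 149°) = 4.5061 pm
λ' = 11.1935 pm → p' = h/λ' = 5.9196e-23 kg·m/s

The scattered photon makes angle θ = 149° with the incident direction, so by the law of cosines:
|p⃗_e|² = p₀² + p'² − 2p₀p'cos θ
|p⃗_e|² = (9.9083e-23)² + (5.9196e-23)² − 2·9.9083e-23·5.9196e-23·cos(149°)
|p⃗_e| = 1.5289e-22 kg·m/s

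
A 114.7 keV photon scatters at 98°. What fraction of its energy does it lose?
0.2036 (or 20.36%)

Calculate initial and final photon energies:

Initial: E₀ = 114.7 keV → λ₀ = 10.8094 pm
Compton shift: Δλ = 2.7640 pm
Final wavelength: λ' = 13.5734 pm
Final energy: E' = 91.3434 keV

Fractional energy loss:
(E₀ - E')/E₀ = (114.7000 - 91.3434)/114.7000
= 23.3566/114.7000
= 0.2036
= 20.36%

(Intermediate values are shown rounded; full precision is carried through to the final answer.)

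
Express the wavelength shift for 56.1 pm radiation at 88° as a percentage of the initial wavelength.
4.1740%

Calculate the Compton shift:
Δλ = λ_C(1 - cos(88°))
Δλ = 2.4263 × (1 - cos(88°))
Δλ = 2.4263 × 0.9651
Δλ = 2.3416 pm

Percentage change:
(Δλ/λ₀) × 100 = (2.3416/56.1) × 100
= 4.1740%

(Intermediate values are shown rounded; full precision is carried through to the final answer.)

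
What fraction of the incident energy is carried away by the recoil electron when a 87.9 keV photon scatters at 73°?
0.1085 (or 10.85%)

Calculate initial and final photon energies:

Initial: E₀ = 87.9 keV → λ₀ = 14.1051 pm
Compton shift: Δλ = 1.7169 pm
Final wavelength: λ' = 15.8221 pm
Final energy: E' = 78.3616 keV

Fractional energy loss:
(E₀ - E')/E₀ = (87.9000 - 78.3616)/87.9000
= 9.5384/87.9000
= 0.1085
= 10.85%

(Intermediate values are shown rounded; full precision is carried through to the final answer.)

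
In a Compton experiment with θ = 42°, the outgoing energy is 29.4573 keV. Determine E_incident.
29.9000 keV

Convert final energy to wavelength (hc ≈ 1239.842 keV·pm):
λ' = hc/E' = 1239.842 / 29.4573 = 42.0895 pm

Calculate the Compton shift:
Δλ = λ_C(1 - cos(42°))
Δλ = 2.4263 × (1 - cos(42°))
Δλ = 0.6232 pm

Initial wavelength:
λ = λ' - Δλ = 42.0895 - 0.6232 = 41.4663 pm

Initial energy:
E = hc/λ = 1239.842 / 41.4663 = 29.9000 keV

(Intermediate values are shown rounded; full precision is carried through to the final answer.)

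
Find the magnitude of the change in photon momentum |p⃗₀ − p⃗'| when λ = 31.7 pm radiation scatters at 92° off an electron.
2.8988e-23 kg·m/s

Photon momentum magnitude is p = h/λ.

Initial momentum:
p₀ = h/λ = 6.6261e-34/3.1700e-11 = 2.0902e-23 kg·m/s

After scattering:
λ' = λ + Δλ = 31.7 + 2.5110 = 34.2110 pm
p' = h/λ' = 6.6261e-34/3.4211e-11 = 1.9368e-23 kg·m/s

Momentum is a vector; the scattered photon's direction makes angle θ = 92° with the incident direction. The magnitude of the vector change Δp⃗ = p⃗₀ − p⃗' is found from the law of cosines:
|Δp⃗|² = p₀² + p'² − 2p₀p'cos θ
|Δp⃗|² = (2.0902e-23)² + (1.9368e-23)² − 2·2.0902e-23·1.9368e-23·cos(92°)
|Δp⃗| = 2.8988e-23 kg·m/s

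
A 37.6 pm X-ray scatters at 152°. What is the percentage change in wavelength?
12.1506%

Calculate the Compton shift:
Δλ = λ_C(1 - cos(152°))
Δλ = 2.4263 × (1 - cos(152°))
Δλ = 2.4263 × 1.8829
Δλ = 4.5686 pm

Percentage change:
(Δλ/λ₀) × 100 = (4.5686/37.6) × 100
= 12.1506%

(Intermediate values are shown rounded; full precision is carried through to the final answer.)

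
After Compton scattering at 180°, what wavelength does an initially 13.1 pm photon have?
17.9526 pm

Using the Compton formula: λ' = λ + λ_C(1 − cos θ)

For θ = 180°, cos θ = -1 (exact) = -1.0000, so:
1 − cos 180° = 1 − (-1) = 2.0000

Δλ = λ_C × 2.0000 = 2.4263 × 2.0000 = 4.8526 pm

λ' = 13.1 + 4.8526 = 17.9526 pm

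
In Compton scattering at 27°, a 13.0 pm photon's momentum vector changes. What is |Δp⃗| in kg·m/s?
2.3581e-23 kg·m/s

Photon momentum magnitude is p = h/λ.

Initial momentum:
p₀ = h/λ = 6.6261e-34/1.3000e-11 = 5.0970e-23 kg·m/s

After scattering:
λ' = λ + Δλ = 13.0 + 0.2645 = 13.2645 pm
p' = h/λ' = 6.6261e-34/1.3264e-11 = 4.9954e-23 kg·m/s

Momentum is a vector; the scattered photon's direction makes angle θ = 27° with the incident direction. The magnitude of the vector change Δp⃗ = p⃗₀ − p⃗' is found from the law of cosines:
|Δp⃗|² = p₀² + p'² − 2p₀p'cos θ
|Δp⃗|² = (5.0970e-23)² + (4.9954e-23)² − 2·5.0970e-23·4.9954e-23·cos(27°)
|Δp⃗| = 2.3581e-23 kg·m/s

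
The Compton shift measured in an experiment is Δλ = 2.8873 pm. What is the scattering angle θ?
100.95°

From the Compton formula Δλ = λ_C(1 - cos θ), we can solve for θ:

cos θ = 1 - Δλ/λ_C

Given:
- Δλ = 2.8873 pm
- λ_C = h/(m_e·c) ≈ 2.42631024 pm

cos θ = 1 - 2.8873/2.42631024
cos θ = 1 - 1.189996
cos θ = -0.189996

θ = arccos(-0.189996)
θ = 100.95°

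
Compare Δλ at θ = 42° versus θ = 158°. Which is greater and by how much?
158° produces the larger shift by a factor of 7.503

Calculate both shifts using Δλ = λ_C(1 - cos θ):

For θ₁ = 42°:
Δλ₁ = 2.4263 × (1 - cos(42°))
Δλ₁ = 2.4263 × 0.2569
Δλ₁ = 0.6232 pm

For θ₂ = 158°:
Δλ₂ = 2.4263 × (1 - cos(158°))
Δλ₂ = 2.4263 × 1.9272
Δλ₂ = 4.6759 pm

The 158° angle produces the larger shift.
Ratio: 4.6759/0.6232 = 7.503

(Intermediate values are shown rounded; full precision is carried through to the final answer.)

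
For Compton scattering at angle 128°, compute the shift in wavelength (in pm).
3.9201 pm

Using the Compton scattering formula:
Δλ = λ_C(1 - cos θ)

where λ_C = h/(m_e·c) ≈ 2.4263 pm is the Compton wavelength of an electron.

For θ = 128°:
cos(128°) = -0.6157
1 - cos(128°) = 1.6157

Δλ = 2.4263 × 1.6157
Δλ = 3.9201 pm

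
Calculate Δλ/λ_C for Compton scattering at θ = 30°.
0.1340 λ_C

The Compton shift formula is:
Δλ = λ_C(1 - cos θ)

Dividing both sides by λ_C:
Δλ/λ_C = 1 - cos θ

For θ = 30°:
Δλ/λ_C = 1 - cos(30°)
Δλ/λ_C = 1 - 0.8660
Δλ/λ_C = 0.1340

This means the shift is 0.1340 × λ_C = 0.3251 pm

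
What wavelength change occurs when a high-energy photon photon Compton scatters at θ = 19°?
0.1322 pm

Using the Compton scattering formula:
Δλ = λ_C(1 - cos θ)

where λ_C = h/(m_e·c) ≈ 2.4263 pm is the Compton wavelength of an electron.

For θ = 19°:
cos(19°) = 0.9455
1 - cos(19°) = 0.0545

Δλ = 2.4263 × 0.0545
Δλ = 0.1322 pm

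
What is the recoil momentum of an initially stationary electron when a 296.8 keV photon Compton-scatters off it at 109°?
2.0603e-22 kg·m/s

The electron is initially at rest, so by conservation of momentum:
p⃗_e = p⃗₀ − p⃗'  (incident photon momentum minus scattered photon momentum)

Photon momentum magnitudes (p = h/λ = E/c):
λ₀ = hc/E₀ = 4.1774 pm → p₀ = h/λ₀ = 1.5862e-22 kg·m/s
Δλ = λ_C(1 − cos 109°) = 3.2162 pm
λ' = 7.3936 pm → p' = h/λ' = 8.9619e-23 kg·m/s

The scattered photon makes angle θ = 109° with the incident direction, so by the law of cosines:
|p⃗_e|² = p₀² + p'² − 2p₀p'cos θ
|p⃗_e|² = (1.5862e-22)² + (8.9619e-23)² − 2·1.5862e-22·8.9619e-23·cos(109°)
|p⃗_e| = 2.0603e-22 kg·m/s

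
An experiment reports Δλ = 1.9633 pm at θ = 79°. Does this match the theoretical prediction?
Yes, consistent

Calculate the expected shift for θ = 79°:

Δλ_expected = λ_C(1 - cos(79°))
Δλ_expected = 2.4263 × (1 - cos(79°))
Δλ_expected = 2.4263 × 0.8092
Δλ_expected = 1.9633 pm

Given shift: 1.9633 pm
Expected shift: 1.9633 pm
Difference: 0.0000 pm

The values match. This is consistent with Compton scattering at the stated angle.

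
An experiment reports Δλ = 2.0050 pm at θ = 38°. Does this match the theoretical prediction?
No, inconsistent

Calculate the expected shift for θ = 38°:

Δλ_expected = λ_C(1 - cos(38°))
Δλ_expected = 2.4263 × (1 - cos(38°))
Δλ_expected = 2.4263 × 0.2120
Δλ_expected = 0.5144 pm

Given shift: 2.0050 pm
Expected shift: 0.5144 pm
Difference: 1.4906 pm

The values do not match. The given shift corresponds to θ ≈ 80.0°, not 38°.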